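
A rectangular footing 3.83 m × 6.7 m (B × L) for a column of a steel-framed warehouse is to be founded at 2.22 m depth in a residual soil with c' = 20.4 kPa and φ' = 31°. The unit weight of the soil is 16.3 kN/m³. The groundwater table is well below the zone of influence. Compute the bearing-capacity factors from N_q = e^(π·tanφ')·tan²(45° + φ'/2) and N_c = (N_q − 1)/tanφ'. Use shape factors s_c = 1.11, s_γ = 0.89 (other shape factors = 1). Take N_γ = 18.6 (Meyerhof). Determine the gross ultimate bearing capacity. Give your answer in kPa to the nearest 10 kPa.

tan31° = 0.6009, so N_q = e^(π×0.6009)·tan²(60.5°) = 6.604 × 3.124 = 20.63.
N_c = (20.63 − 1)/tan31° = 32.67.
Overburden at base level: q = 16.3 × 2.22 = 36.186 kPa.
Cohesion term c·N_c·s_c = 20.4 × 32.671 × 1.11 = 739.8 kPa; surcharge term q·N_q = 36.186 × 20.631 = 746.55 kPa; self-weight term 0.5·γ·B·N_γ·s_γ = 0.5 × 16.3 × 3.83 × 18.6 × 0.89 = 516.72 kPa.
q_ult = 739.8 + 746.55 + 516.72 = 2003.1 kPa.

q_ult ≈ 2000 kPa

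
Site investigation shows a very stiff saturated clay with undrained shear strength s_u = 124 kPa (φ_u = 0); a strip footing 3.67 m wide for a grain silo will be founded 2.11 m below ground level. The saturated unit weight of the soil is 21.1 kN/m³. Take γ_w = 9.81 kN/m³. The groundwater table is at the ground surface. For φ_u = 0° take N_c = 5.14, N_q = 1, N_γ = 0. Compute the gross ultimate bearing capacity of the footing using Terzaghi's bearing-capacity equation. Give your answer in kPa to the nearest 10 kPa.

With the water table at the surface the whole profile is submerged: γ' = 21.1 − 9.81 = 11.29 kN/m³, so q = γ'·D_f = 23.822 kPa.
q_ult = c·N_c + q·N_q
     = 124 × 5.14 + 23.822 × 1
     = 637.36 + 23.822 = 661.18 kPa.

q_ult ≈ 660 kPa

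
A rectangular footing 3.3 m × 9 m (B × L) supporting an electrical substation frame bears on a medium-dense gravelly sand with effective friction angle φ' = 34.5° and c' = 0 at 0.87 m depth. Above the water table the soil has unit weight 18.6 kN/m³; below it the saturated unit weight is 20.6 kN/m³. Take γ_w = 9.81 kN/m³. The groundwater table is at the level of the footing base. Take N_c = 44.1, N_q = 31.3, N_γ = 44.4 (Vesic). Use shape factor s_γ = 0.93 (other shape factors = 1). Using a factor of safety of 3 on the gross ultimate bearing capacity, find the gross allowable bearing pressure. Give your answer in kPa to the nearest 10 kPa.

q_all ≈ 410 kPa

Overburden at base level: q = 18.6 × 0.87 = 16.182 kPa.
Below the base the soil is submerged, so the ½γBN_γ term uses γ' = 20.6 − 9.81 = 10.79 kN/m³.
Surcharge term q·N_q = 16.182 × 31.3 = 506.5 kPa; self-weight term 0.5·γ·B·N_γ·s_γ = 0.5 × 10.79 × 3.3 × 44.4 × 0.93 = 735.14 kPa.
q_ult = 506.5 + 735.14 = 1241.6 kPa.
q_all = 1241.6 / 3 = 413.88 kPa.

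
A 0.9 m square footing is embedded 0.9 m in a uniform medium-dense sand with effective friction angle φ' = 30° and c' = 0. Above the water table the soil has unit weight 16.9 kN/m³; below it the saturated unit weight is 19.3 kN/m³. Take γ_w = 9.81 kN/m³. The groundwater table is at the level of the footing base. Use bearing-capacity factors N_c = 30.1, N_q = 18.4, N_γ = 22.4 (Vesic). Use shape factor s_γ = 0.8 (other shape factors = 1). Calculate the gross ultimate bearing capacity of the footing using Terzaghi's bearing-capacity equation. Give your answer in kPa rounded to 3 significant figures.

q = γ·D_f = 16.9 × 0.9 = 15.21 kPa.
For the ½γBN_γ term take γ' = 19.3 − 9.81 = 9.49 kN/m³ (soil below base is submerged).
q·N_q = 15.21 × 18.4 = 279.86 kPa
0.5·γ·B·N_γ·s_γ = 0.5 × 9.49 × 0.9 × 22.4 × 0.8 = 76.527 kPa
q_ult = 279.86 + 76.527 = 356.39 kPa.

q_ult ≈ 356 kPa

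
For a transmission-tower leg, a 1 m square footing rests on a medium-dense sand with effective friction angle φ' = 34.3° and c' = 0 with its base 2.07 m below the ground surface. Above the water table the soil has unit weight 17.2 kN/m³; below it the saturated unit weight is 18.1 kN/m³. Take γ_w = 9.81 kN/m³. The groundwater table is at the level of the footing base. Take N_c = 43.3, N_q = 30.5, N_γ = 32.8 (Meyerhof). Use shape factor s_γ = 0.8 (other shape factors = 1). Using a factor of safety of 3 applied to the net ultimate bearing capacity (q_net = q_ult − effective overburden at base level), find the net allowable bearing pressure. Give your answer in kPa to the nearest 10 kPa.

q_all(net) ≈ 390 kPa

q = γ·D_f = 17.2 × 2.07 = 35.604 kPa.
For the ½γBN_γ term take γ' = 18.1 − 9.81 = 8.29 kN/m³ (soil below base is submerged).
q·N_q = 35.604 × 30.5 = 1085.9 kPa
0.5·γ·B·N_γ·s_γ = 0.5 × 8.29 × 1 × 32.8 × 0.8 = 108.76 kPa
q_ult = 1085.9 + 108.76 = 1194.7 kPa.
Net ultimate: q_net = 1194.7 − 35.604 = 1159.1 kPa.
q_all(net) = 1159.1 / 3 = 386.36 kPa.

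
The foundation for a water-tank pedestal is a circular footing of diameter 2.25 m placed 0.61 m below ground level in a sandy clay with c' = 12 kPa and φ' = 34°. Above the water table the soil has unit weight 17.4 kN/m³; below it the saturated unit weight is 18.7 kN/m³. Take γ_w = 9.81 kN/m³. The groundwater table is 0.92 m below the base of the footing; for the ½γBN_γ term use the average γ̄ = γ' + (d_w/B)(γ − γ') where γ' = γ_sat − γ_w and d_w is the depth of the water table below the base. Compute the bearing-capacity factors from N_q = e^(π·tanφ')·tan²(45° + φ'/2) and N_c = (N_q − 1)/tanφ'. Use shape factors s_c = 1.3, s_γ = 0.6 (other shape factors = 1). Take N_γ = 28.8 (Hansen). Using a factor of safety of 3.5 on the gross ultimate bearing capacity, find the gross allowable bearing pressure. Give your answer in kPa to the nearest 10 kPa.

q_all ≈ 350 kPa

N_q = e^(π·tan34°)·tan²(62°) = 29.44; N_c = (N_q − 1)/tanφ' = 42.16.
Overburden at base level: q = 17.4 × 0.61 = 10.614 kPa.
The water table is 0.92 m below the base (< B = 2.25 m), so the ½γBN_γ term uses γ̄ = γ' + (d_w/B)(γ − γ') = 8.89 + (0.92/2.25)(17.4 − 8.89) = 12.37 kN/m³.
Cohesion term c·N_c·s_c = 12 × 42.164 × 1.3 = 657.75 kPa; surcharge term q·N_q = 10.614 × 29.44 = 312.47 kPa; self-weight term 0.5·γ·B·N_γ·s_γ = 0.5 × 12.37 × 2.25 × 28.8 × 0.6 = 240.47 kPa.
q_ult = 657.75 + 312.47 + 240.47 = 1210.7 kPa.
q_all = 1210.7 / 3.5 = 345.91 kPa.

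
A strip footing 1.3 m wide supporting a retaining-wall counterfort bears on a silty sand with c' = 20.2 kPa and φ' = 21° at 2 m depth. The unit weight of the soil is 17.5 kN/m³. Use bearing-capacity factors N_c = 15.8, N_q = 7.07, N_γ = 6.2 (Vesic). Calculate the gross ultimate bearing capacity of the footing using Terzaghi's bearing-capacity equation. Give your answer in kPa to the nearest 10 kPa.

q_ult ≈ 640 kPa

Overburden at base level: q = 17.5 × 2 = 35 kPa.
Cohesion term c·N_c = 20.2 × 15.8 = 319.16 kPa; surcharge term q·N_q = 35 × 7.07 = 247.45 kPa; self-weight term 0.5·γ·B·N_γ = 0.5 × 17.5 × 1.3 × 6.2 = 70.525 kPa.
q_ult = 319.16 + 247.45 + 70.525 = 637.13 kPa.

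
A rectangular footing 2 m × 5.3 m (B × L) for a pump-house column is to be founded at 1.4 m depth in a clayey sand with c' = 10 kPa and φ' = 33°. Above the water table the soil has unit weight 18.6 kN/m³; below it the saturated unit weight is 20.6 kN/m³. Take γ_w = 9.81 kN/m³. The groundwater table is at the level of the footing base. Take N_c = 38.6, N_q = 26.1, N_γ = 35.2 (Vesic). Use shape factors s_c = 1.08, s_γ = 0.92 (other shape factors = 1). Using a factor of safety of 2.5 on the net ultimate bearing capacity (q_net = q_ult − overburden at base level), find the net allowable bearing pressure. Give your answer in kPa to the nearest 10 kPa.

q = γ·D_f = 18.6 × 1.4 = 26.04 kPa.
For the ½γBN_γ term take γ' = 20.6 − 9.81 = 10.79 kN/m³ (soil below base is submerged).
c·N_c·s_c = 10 × 38.6 × 1.08 = 416.88 kPa
q·N_q = 26.04 × 26.1 = 679.64 kPa
0.5·γ·B·N_γ·s_γ = 0.5 × 10.79 × 2 × 35.2 × 0.92 = 349.42 kPa
q_ult = 416.88 + 679.64 + 349.42 = 1445.9 kPa.
q_net = 1445.9 − 26.04 = 1419.9 kPa.
q_all(net) = 1419.9 / 2.5 = 567.96 kPa.

q_all(net) ≈ 570 kPa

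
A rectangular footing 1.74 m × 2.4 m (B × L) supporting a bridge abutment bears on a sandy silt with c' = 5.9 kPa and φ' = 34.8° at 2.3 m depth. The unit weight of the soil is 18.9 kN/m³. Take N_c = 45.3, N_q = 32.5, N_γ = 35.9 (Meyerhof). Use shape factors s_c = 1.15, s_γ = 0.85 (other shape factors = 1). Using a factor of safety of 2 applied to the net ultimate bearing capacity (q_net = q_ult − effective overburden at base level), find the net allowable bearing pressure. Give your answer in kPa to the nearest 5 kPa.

q_all(net) ≈ 1090 kPa

Overburden at base level: q = 18.9 × 2.3 = 43.47 kPa.
Cohesion term c·N_c·s_c = 5.9 × 45.3 × 1.15 = 307.36 kPa; surcharge term q·N_q = 43.47 × 32.5 = 1412.8 kPa; self-weight term 0.5·γ·B·N_γ·s_γ = 0.5 × 18.9 × 1.74 × 35.9 × 0.85 = 501.76 kPa.
q_ult = 307.36 + 1412.8 + 501.76 = 2221.9 kPa.
Net ultimate: q_net = 2221.9 − 43.47 = 2178.4 kPa.
q_all(net) = 2178.4 / 2 = 1089.2 kPa.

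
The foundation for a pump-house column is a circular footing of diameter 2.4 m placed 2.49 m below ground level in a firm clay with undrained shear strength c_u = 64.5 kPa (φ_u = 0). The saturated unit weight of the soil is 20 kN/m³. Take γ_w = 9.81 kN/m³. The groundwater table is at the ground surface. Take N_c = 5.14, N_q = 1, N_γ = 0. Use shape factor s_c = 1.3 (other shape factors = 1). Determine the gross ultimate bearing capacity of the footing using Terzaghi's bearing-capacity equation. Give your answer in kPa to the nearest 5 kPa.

γ' = 20 − 9.81 = 10.19 kN/m³ (submerged throughout). q = 10.19 × 2.49 = 25.373 kPa.
c·N_c·s_c = 64.5 × 5.14 × 1.3 = 430.99 kPa
q·N_q = 25.373 × 1 = 25.373 kPa
q_ult = 430.99 + 25.373 = 456.36 kPa.

q_ult ≈ 455 kPa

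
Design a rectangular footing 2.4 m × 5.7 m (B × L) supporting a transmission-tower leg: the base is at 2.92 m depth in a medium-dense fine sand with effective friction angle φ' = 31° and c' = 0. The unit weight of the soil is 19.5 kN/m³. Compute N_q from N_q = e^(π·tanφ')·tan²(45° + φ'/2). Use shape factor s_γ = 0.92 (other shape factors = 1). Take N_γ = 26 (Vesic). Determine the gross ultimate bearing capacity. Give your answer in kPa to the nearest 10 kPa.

tan31° = 0.6009, so N_q = e^(π×0.6009)·tan²(60.5°) = 6.604 × 3.124 = 20.63.
q = γ·D_f = 19.5 × 2.92 = 56.94 kPa.
q·N_q = 56.94 × 20.631 = 1174.7 kPa
0.5·γ·B·N_γ·s_γ = 0.5 × 19.5 × 2.4 × 26 × 0.92 = 559.73 kPa
q_ult = 1174.7 + 559.73 = 1734.4 kPa.

q_ult ≈ 1730 kPa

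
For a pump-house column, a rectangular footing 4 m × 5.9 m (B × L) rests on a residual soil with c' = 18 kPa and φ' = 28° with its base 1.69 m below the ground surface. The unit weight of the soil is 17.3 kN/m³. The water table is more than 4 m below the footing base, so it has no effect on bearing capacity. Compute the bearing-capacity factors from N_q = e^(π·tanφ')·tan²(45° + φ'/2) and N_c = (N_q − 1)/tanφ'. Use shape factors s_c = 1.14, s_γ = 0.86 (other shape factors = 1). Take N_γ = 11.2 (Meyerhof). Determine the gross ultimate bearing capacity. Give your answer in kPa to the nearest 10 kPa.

q_ult ≈ 1290 kPa

tan28° = 0.5317, so N_q = e^(π×0.5317)·tan²(59°) = 5.314 × 2.77 = 14.72.
N_c = (14.72 − 1)/tan28° = 25.8.
q = γ·D_f = 17.3 × 1.69 = 29.237 kPa.
c·N_c·s_c = 18 × 25.803 × 1.14 = 529.48 kPa
q·N_q = 29.237 × 14.72 = 430.37 kPa
0.5·γ·B·N_γ·s_γ = 0.5 × 17.3 × 4 × 11.2 × 0.86 = 333.27 kPa
q_ult = 529.48 + 430.37 + 333.27 = 1293.1 kPa.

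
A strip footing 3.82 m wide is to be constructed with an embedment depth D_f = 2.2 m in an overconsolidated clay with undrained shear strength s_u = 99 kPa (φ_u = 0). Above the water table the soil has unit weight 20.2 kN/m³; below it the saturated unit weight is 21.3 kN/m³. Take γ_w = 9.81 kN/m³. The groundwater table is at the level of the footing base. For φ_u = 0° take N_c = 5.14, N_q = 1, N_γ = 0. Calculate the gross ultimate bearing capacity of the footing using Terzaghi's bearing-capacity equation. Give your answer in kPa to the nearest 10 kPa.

Overburden at base level: q = 20.2 × 2.2 = 44.44 kPa.
Cohesion term c·N_c = 99 × 5.14 = 508.86 kPa; surcharge term q·N_q = 44.44 × 1 = 44.44 kPa.
q_ult = 508.86 + 44.44 = 553.3 kPa.

q_ult ≈ 550 kPa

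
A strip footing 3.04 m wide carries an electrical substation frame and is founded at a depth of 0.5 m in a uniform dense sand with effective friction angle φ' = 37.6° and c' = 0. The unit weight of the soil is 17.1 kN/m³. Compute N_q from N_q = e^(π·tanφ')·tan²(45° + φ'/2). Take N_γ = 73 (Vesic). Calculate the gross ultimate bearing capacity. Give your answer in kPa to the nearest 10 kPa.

q_ult ≈ 2290 kPa

tan37.6° = 0.7701, so N_q = e^(π×0.7701)·tan²(63.8°) = 11.239 × 4.13 = 46.42.
q = γ·D_f = 17.1 × 0.5 = 8.55 kPa.
q·N_q = 8.55 × 46.417 = 396.86 kPa
0.5·γ·B·N_γ = 0.5 × 17.1 × 3.04 × 73 = 1897.4 kPa
q_ult = 396.86 + 1897.4 = 2294.3 kPa.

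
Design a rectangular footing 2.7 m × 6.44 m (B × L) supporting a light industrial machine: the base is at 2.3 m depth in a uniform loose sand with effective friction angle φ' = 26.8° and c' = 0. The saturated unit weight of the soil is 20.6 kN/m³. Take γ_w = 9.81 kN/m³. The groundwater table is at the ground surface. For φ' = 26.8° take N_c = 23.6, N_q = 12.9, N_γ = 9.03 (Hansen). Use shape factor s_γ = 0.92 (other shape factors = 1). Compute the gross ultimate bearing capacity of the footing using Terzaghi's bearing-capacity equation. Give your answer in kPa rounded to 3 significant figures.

Water table at ground surface, so effective unit weight γ' = 20.6 − 9.81 = 10.79 kN/m³ is used throughout; overburden q = 10.79 × 2.3 = 24.817 kPa; the same γ' applies in the ½γBN_γ term.
Surcharge term q·N_q = 24.817 × 12.9 = 320.14 kPa; self-weight term 0.5·γ·B·N_γ·s_γ = 0.5 × 10.79 × 2.7 × 9.03 × 0.92 = 121.01 kPa.
q_ult = 320.14 + 121.01 = 441.15 kPa.

q_ult ≈ 441 kPa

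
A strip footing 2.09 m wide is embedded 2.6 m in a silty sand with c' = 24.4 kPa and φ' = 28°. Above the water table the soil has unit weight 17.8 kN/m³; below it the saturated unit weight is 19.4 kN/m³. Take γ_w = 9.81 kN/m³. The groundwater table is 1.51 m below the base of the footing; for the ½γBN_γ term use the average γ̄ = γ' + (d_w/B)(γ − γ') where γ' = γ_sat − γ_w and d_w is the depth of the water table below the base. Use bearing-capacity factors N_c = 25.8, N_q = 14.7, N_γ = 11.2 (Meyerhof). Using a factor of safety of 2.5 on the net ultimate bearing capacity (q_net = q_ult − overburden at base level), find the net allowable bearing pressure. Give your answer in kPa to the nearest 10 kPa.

q_all(net) ≈ 580 kPa

Effective surcharge at the founding depth q = γ·D_f = 17.8 × 2.6 = 46.28 kPa.
With d_w = 1.51 m < B, γ̄ = 9.59 + (1.51/2.09) × (17.8 − 9.59) = 15.522 kN/m³.
q_ult = c·N_c + q·N_q + 0.5·γ·B·N_γ
     = 24.4 × 25.8 + 46.28 × 14.7 + 0.5 × 15.522 × 2.09 × 11.2
     = 629.52 + 680.32 + 181.67 = 1491.5 kPa.
q_net = 1491.5 − 46.28 = 1445.2 kPa.
q_all(net) = 1445.2 / 2.5 = 578.09 kPa.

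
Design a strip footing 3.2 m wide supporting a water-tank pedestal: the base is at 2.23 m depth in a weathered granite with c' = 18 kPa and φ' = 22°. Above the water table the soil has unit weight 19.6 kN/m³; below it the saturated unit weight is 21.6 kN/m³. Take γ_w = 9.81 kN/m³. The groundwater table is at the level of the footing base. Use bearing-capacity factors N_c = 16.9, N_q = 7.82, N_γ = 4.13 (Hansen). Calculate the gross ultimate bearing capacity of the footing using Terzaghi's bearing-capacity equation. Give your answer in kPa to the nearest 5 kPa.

Overburden at base level: q = 19.6 × 2.23 = 43.708 kPa.
Below the base the soil is submerged, so the ½γBN_γ term uses γ' = 21.6 − 9.81 = 11.79 kN/m³.
Cohesion term c·N_c = 18 × 16.9 = 304.2 kPa; surcharge term q·N_q = 43.708 × 7.82 = 341.8 kPa; self-weight term 0.5·γ·B·N_γ = 0.5 × 11.79 × 3.2 × 4.13 = 77.908 kPa.
q_ult = 304.2 + 341.8 + 77.908 = 723.9 kPa.

q_ult ≈ 725 kPa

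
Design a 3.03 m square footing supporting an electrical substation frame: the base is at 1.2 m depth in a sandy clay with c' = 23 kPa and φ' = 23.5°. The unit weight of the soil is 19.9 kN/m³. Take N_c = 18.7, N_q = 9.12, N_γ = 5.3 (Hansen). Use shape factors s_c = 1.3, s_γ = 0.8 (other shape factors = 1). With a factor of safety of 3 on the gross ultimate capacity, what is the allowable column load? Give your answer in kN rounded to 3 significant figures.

Effective surcharge at the founding depth q = γ·D_f = 19.9 × 1.2 = 23.88 kPa.
q_ult = c·N_c·s_c + q·N_q + 0.5·γ·B·N_γ·s_γ
     = 23 × 18.7 × 1.3 + 23.88 × 9.12 + 0.5 × 19.9 × 3.03 × 5.3 × 0.8
     = 559.13 + 217.79 + 127.83 = 904.75 kPa.
Gross allowable pressure q_all = 904.75 / 3 = 301.58 kPa.
Footing area = 9.1809 m², so allowable column load = 301.58 × 9.1809 = 2768.8 kN.

P_all ≈ 2770 kN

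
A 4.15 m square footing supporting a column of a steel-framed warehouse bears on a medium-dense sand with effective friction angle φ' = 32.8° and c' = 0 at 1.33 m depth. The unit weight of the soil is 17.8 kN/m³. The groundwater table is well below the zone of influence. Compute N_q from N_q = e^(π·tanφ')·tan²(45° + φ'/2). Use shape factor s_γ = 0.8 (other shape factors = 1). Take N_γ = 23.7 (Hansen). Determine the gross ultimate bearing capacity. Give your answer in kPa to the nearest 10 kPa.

tan32.8° = 0.6445, so N_q = e^(π×0.6445)·tan²(61.4°) = 7.573 × 3.364 = 25.48.
q = γ·D_f = 17.8 × 1.33 = 23.674 kPa.
q·N_q = 23.674 × 25.477 = 603.13 kPa
0.5·γ·B·N_γ·s_γ = 0.5 × 17.8 × 4.15 × 23.7 × 0.8 = 700.29 kPa
q_ult = 603.13 + 700.29 = 1303.4 kPa.

q_ult ≈ 1300 kPa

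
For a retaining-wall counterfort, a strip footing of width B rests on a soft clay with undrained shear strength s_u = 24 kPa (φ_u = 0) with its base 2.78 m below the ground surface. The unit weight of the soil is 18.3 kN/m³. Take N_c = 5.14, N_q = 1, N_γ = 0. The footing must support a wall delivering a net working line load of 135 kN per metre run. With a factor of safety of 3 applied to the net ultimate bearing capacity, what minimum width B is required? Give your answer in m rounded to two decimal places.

q = γ·D_f = 18.3 × 2.78 = 50.874 kPa.
c·N_c = 24 × 5.14 = 123.36 kPa
q·N_q = 50.874 × 1 = 50.874 kPa
q_ult = 123.36 + 50.874 = 174.23 kPa.
For φ = 0 the ½γBN_γ term vanishes, so q_ult is independent of B. q_net = 174.23 − 50.874 = 123.36 kPa; q_all(net) = 123.36/3 = 41.12 kPa.
Required width B = w / q_all(net) = 135 / 41.12 = 3.283 m.

B = 3.28 m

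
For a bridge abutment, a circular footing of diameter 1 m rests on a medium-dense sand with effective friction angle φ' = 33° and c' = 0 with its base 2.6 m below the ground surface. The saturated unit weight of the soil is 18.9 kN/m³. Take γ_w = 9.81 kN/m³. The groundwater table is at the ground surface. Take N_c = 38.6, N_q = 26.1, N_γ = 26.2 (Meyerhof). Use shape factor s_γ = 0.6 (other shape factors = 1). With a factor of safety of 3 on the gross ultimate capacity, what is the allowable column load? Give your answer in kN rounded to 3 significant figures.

P_all ≈ 180 kN

With the water table at the surface the whole profile is submerged: γ' = 18.9 − 9.81 = 9.09 kN/m³, so q = γ'·D_f = 23.634 kPa; the same γ' applies in the ½γBN_γ term.
q_ult = q·N_q + 0.5·γ·B·N_γ·s_γ
     = 23.634 × 26.1 + 0.5 × 9.09 × 1 × 26.2 × 0.6
     = 616.85 + 71.447 = 688.29 kPa.
Gross allowable pressure q_all = 688.29 / 3 = 229.43 kPa.
Footing area = 0.7854 m², so allowable column load = 229.43 × 0.7854 = 180.2 kN.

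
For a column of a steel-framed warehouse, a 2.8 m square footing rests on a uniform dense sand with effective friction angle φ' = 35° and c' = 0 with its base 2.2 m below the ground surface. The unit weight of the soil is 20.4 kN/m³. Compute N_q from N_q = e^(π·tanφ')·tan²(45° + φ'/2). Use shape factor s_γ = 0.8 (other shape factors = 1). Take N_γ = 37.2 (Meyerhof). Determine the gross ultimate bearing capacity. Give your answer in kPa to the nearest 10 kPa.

tan35° = 0.7002, so N_q = e^(π×0.7002)·tan²(62.5°) = 9.023 × 3.69 = 33.3.
Overburden at base level: q = 20.4 × 2.2 = 44.88 kPa.
Surcharge term q·N_q = 44.88 × 33.296 = 1494.3 kPa; self-weight term 0.5·γ·B·N_γ·s_γ = 0.5 × 20.4 × 2.8 × 37.2 × 0.8 = 849.95 kPa.
q_ult = 1494.3 + 849.95 = 2344.3 kPa.

q_ult ≈ 2340 kPa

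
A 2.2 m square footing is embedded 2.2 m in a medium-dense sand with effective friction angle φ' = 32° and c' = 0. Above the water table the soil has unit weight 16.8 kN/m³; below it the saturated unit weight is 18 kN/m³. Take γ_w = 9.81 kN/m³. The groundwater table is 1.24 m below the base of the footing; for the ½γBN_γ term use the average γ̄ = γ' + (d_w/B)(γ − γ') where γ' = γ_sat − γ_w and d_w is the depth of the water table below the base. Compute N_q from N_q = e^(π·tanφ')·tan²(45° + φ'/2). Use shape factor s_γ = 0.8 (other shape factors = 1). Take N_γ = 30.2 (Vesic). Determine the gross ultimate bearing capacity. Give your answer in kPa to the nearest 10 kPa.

q_ult ≈ 1200 kPa

tan32° = 0.6249, so N_q = e^(π×0.6249)·tan²(61°) = 7.121 × 3.255 = 23.18.
q = γ·D_f = 16.8 × 2.2 = 36.96 kPa.
γ' = 8.19 kN/m³; averaging over the depth B below the base, γ̄ = γ' + (d_w/B)(γ − γ') = 13.043 kN/m³.
q·N_q = 36.96 × 23.177 = 856.61 kPa
0.5·γ·B·N_γ·s_γ = 0.5 × 13.043 × 2.2 × 30.2 × 0.8 = 346.63 kPa
q_ult = 856.61 + 346.63 = 1203.2 kPa.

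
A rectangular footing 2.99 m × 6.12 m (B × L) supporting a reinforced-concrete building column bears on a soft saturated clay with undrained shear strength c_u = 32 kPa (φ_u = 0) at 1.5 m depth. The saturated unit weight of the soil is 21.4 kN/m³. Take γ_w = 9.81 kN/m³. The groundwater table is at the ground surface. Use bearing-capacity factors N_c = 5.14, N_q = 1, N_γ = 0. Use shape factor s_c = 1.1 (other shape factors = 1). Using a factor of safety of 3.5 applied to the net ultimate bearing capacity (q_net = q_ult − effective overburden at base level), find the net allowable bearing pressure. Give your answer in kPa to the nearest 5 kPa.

γ' = 21.4 − 9.81 = 11.59 kN/m³ (submerged throughout). q = 11.59 × 1.5 = 17.385 kPa.
c·N_c·s_c = 32 × 5.14 × 1.1 = 180.93 kPa
q·N_q = 17.385 × 1 = 17.385 kPa
q_ult = 180.93 + 17.385 = 198.31 kPa.
Net ultimate: q_net = 198.31 − 17.385 = 180.93 kPa.
q_all(net) = 180.93 / 3.5 = 51.694 kPa.

q_all(net) ≈ 50 kPa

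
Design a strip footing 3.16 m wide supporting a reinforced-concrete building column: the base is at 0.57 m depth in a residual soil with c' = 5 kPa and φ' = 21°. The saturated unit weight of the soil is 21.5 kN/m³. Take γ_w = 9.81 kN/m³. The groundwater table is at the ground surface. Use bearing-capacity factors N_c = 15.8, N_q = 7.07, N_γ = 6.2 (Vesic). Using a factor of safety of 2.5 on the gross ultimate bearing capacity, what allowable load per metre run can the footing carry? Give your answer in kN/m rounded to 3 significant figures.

With the water table at the surface the whole profile is submerged: γ' = 21.5 − 9.81 = 11.69 kN/m³, so q = γ'·D_f = 6.6633 kPa; the same γ' applies in the ½γBN_γ term.
q_ult = c·N_c + q·N_q + 0.5·γ·B·N_γ
     = 5 × 15.8 + 6.6633 × 7.07 + 0.5 × 11.69 × 3.16 × 6.2
     = 79 + 47.11 + 114.52 = 240.62 kPa.
Gross allowable pressure q_all = 240.62 / 2.5 = 96.25 kPa.
Allowable wall load = q_all × B = 96.25 × 3.16 = 304.15 kN per metre run.

≈ 304 kN/m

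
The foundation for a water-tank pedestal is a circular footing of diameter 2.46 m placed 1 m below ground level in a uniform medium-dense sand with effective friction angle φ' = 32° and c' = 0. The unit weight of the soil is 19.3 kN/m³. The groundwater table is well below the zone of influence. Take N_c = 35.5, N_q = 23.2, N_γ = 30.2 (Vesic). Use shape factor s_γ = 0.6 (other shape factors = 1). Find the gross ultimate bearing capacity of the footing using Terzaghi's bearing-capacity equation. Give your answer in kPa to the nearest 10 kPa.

q_ult ≈ 880 kPa

Effective surcharge at the founding depth q = γ·D_f = 19.3 × 1 = 19.3 kPa.
q_ult = q·N_q + 0.5·γ·B·N_γ·s_γ
     = 19.3 × 23.2 + 0.5 × 19.3 × 2.46 × 30.2 × 0.6
     = 447.76 + 430.15 = 877.91 kPa.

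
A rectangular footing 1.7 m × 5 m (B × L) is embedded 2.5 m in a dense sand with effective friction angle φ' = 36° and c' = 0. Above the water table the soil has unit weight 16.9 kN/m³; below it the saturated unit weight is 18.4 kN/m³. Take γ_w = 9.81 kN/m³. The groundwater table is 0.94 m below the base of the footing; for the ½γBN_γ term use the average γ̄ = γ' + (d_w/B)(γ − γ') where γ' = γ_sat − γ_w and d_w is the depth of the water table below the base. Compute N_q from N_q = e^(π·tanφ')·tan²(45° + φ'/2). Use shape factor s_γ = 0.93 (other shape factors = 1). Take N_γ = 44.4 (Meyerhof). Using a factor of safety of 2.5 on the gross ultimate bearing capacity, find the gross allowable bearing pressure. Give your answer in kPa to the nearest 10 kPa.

q_all ≈ 820 kPa

N_q = e^(π·tan36°)·tan²(63°) = 37.75.
Overburden at base level: q = 16.9 × 2.5 = 42.25 kPa.
The water table is 0.94 m below the base (< B = 1.7 m), so the ½γBN_γ term uses γ̄ = γ' + (d_w/B)(γ − γ') = 8.59 + (0.94/1.7)(16.9 − 8.59) = 13.185 kN/m³.
Surcharge term q·N_q = 42.25 × 37.752 = 1595 kPa; self-weight term 0.5·γ·B·N_γ·s_γ = 0.5 × 13.185 × 1.7 × 44.4 × 0.93 = 462.77 kPa.
q_ult = 1595 + 462.77 = 2057.8 kPa.
q_all = 2057.8 / 2.5 = 823.12 kPa.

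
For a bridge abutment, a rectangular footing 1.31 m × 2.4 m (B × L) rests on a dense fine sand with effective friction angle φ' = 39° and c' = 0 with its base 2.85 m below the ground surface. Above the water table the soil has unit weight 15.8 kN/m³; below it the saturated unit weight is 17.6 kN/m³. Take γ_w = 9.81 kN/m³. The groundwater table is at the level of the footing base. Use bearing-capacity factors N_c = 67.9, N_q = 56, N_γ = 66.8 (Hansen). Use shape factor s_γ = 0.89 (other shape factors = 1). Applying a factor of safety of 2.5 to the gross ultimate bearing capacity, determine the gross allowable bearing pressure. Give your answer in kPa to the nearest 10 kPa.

q = γ·D_f = 15.8 × 2.85 = 45.03 kPa.
For the ½γBN_γ term take γ' = 17.6 − 9.81 = 7.79 kN/m³ (soil below base is submerged).
q·N_q = 45.03 × 56 = 2521.7 kPa
0.5·γ·B·N_γ·s_γ = 0.5 × 7.79 × 1.31 × 66.8 × 0.89 = 303.35 kPa
q_ult = 2521.7 + 303.35 = 2825 kPa.
q_all = q_ult / FS = 2825 / 2.5 = 1130 kPa.

q_all ≈ 1130 kPa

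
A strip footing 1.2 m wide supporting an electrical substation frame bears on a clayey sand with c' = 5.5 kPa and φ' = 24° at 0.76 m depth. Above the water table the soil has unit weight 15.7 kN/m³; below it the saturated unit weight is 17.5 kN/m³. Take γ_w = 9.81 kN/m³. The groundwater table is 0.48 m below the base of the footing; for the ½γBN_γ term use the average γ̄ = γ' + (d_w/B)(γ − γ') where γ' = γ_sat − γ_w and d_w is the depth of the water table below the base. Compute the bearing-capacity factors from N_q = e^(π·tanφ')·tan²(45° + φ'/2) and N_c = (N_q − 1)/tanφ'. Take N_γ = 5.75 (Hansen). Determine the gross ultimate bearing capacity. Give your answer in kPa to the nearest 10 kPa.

tan24° = 0.4452, so N_q = e^(π×0.4452)·tan²(57°) = 4.05 × 2.371 = 9.6.
N_c = (9.6 − 1)/tan24° = 19.32.
Effective surcharge at the founding depth q = γ·D_f = 15.7 × 0.76 = 11.932 kPa.
With d_w = 0.48 m < B, γ̄ = 7.69 + (0.48/1.2) × (15.7 − 7.69) = 10.894 kN/m³.
q_ult = c·N_c + q·N_q + 0.5·γ·B·N_γ
     = 5.5 × 19.324 + 11.932 × 9.6034 + 0.5 × 10.894 × 1.2 × 5.75
     = 106.28 + 114.59 + 37.584 = 258.45 kPa.

q_ult ≈ 260 kPa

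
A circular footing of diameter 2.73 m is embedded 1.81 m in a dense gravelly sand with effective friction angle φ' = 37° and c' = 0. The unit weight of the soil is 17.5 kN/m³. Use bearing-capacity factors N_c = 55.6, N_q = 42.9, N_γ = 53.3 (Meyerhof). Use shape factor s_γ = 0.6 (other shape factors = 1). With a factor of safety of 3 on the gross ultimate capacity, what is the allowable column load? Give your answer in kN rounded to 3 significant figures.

P_all ≈ 4140 kN

Effective surcharge at the founding depth q = γ·D_f = 17.5 × 1.81 = 31.675 kPa.
q_ult = q·N_q + 0.5·γ·B·N_γ·s_γ
     = 31.675 × 42.9 + 0.5 × 17.5 × 2.73 × 53.3 × 0.6
     = 1358.9 + 763.92 = 2122.8 kPa.
Gross allowable pressure q_all = 2122.8 / 3 = 707.59 kPa.
Footing area = 5.8535 m², so allowable column load = 707.59 × 5.8535 = 4141.9 kN.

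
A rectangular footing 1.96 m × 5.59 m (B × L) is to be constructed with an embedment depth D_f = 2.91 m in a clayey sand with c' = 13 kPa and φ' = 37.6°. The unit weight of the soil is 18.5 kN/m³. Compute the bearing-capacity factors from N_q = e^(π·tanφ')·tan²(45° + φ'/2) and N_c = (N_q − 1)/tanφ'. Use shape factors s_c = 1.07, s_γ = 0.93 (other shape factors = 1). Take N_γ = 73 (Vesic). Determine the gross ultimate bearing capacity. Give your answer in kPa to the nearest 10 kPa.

tan37.6° = 0.7701, so N_q = e^(π×0.7701)·tan²(63.8°) = 11.239 × 4.13 = 46.42.
N_c = (46.42 − 1)/tan37.6° = 58.97.
Overburden at base level: q = 18.5 × 2.91 = 53.835 kPa.
Cohesion term c·N_c·s_c = 13 × 58.975 × 1.07 = 820.34 kPa; surcharge term q·N_q = 53.835 × 46.417 = 2498.8 kPa; self-weight term 0.5·γ·B·N_γ·s_γ = 0.5 × 18.5 × 1.96 × 73 × 0.93 = 1230.8 kPa.
q_ult = 820.34 + 2498.8 + 1230.8 = 4550 kPa.

q_ult ≈ 4550 kPa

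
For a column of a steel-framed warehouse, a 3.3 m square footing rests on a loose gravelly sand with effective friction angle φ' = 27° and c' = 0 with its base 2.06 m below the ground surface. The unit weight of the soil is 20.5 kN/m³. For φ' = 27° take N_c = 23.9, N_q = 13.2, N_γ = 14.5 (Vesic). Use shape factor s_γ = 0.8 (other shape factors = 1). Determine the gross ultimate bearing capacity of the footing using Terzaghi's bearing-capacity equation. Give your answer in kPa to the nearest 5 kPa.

q = γ·D_f = 20.5 × 2.06 = 42.23 kPa.
q·N_q = 42.23 × 13.2 = 557.44 kPa
0.5·γ·B·N_γ·s_γ = 0.5 × 20.5 × 3.3 × 14.5 × 0.8 = 392.37 kPa
q_ult = 557.44 + 392.37 = 949.81 kPa.

q_ult ≈ 950 kPa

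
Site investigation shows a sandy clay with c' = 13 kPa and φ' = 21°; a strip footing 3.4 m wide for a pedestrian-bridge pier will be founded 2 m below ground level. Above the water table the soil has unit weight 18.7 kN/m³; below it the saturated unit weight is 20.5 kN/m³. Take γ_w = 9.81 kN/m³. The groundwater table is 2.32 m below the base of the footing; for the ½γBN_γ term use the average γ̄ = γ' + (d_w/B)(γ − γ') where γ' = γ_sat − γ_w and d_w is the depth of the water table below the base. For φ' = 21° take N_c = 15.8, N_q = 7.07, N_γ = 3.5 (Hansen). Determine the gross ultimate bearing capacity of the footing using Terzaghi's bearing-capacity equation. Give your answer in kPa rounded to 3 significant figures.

q = γ·D_f = 18.7 × 2 = 37.4 kPa.
γ' = 10.69 kN/m³; averaging over the depth B below the base, γ̄ = γ' + (d_w/B)(γ − γ') = 16.156 kN/m³.
c·N_c = 13 × 15.8 = 205.4 kPa
q·N_q = 37.4 × 7.07 = 264.42 kPa
0.5·γ·B·N_γ = 0.5 × 16.156 × 3.4 × 3.5 = 96.126 kPa
q_ult = 205.4 + 264.42 + 96.126 = 565.94 kPa.

q_ult ≈ 566 kPa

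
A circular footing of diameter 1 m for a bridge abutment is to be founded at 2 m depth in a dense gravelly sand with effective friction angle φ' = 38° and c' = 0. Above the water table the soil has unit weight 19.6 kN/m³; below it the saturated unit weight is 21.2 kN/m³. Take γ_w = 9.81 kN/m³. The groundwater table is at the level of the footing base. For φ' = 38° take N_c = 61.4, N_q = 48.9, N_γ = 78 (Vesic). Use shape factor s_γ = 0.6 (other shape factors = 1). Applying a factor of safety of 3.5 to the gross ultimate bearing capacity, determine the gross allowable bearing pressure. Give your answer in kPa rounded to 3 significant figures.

q_all ≈ 624 kPa

Overburden at base level: q = 19.6 × 2 = 39.2 kPa.
Below the base the soil is submerged, so the ½γBN_γ term uses γ' = 21.2 − 9.81 = 11.39 kN/m³.
Surcharge term q·N_q = 39.2 × 48.9 = 1916.9 kPa; self-weight term 0.5·γ·B·N_γ·s_γ = 0.5 × 11.39 × 1 × 78 × 0.6 = 266.53 kPa.
q_ult = 1916.9 + 266.53 = 2183.4 kPa.
q_all = q_ult / FS = 2183.4 / 3.5 = 623.83 kPa.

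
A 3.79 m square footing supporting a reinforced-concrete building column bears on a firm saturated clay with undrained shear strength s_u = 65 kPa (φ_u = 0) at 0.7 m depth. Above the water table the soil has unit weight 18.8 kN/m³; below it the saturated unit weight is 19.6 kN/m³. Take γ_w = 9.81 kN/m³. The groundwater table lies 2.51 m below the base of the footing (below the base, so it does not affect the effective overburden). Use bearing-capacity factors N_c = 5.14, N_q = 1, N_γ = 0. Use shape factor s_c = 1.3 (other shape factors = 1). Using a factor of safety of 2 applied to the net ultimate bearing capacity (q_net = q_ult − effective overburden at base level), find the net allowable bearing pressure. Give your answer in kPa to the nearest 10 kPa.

Effective surcharge at the founding depth q = γ·D_f = 18.8 × 0.7 = 13.16 kPa.
q_ult = c·N_c·s_c + q·N_q
     = 65 × 5.14 × 1.3 + 13.16 × 1
     = 434.33 + 13.16 = 447.49 kPa.
Net ultimate: q_net = 447.49 − 13.16 = 434.33 kPa.
q_all(net) = 434.33 / 2 = 217.16 kPa.

q_all(net) ≈ 220 kPa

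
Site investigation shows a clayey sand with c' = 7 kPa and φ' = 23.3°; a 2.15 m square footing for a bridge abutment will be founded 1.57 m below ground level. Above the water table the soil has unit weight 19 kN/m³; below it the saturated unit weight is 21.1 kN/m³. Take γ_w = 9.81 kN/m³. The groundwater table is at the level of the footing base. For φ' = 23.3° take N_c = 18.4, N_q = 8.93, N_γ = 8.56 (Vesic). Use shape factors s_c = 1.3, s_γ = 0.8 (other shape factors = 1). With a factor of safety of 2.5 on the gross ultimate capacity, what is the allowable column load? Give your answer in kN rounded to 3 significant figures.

q = γ·D_f = 19 × 1.57 = 29.83 kPa.
For the ½γBN_γ term take γ' = 21.1 − 9.81 = 11.29 kN/m³ (soil below base is submerged).
c·N_c·s_c = 7 × 18.4 × 1.3 = 167.44 kPa
q·N_q = 29.83 × 8.93 = 266.38 kPa
0.5·γ·B·N_γ·s_γ = 0.5 × 11.29 × 2.15 × 8.56 × 0.8 = 83.112 kPa
q_ult = 167.44 + 266.38 + 83.112 = 516.93 kPa.
Gross allowable pressure q_all = 516.93 / 2.5 = 206.77 kPa.
Footing area = 4.6225 m², so allowable column load = 206.77 × 4.6225 = 955.81 kN.

P_all ≈ 956 kN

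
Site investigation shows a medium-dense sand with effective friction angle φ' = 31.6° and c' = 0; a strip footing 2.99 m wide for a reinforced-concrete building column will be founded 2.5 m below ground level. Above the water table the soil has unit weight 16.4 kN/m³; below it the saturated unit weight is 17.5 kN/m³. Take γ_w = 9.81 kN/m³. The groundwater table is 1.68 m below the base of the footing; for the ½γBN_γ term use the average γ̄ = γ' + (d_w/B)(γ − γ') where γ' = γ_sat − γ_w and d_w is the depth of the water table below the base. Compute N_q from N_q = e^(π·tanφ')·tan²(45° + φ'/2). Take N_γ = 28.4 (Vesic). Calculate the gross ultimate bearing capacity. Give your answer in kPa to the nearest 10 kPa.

tan31.6° = 0.6152, so N_q = e^(π×0.6152)·tan²(60.8°) = 6.908 × 3.202 = 22.12.
q = γ·D_f = 16.4 × 2.5 = 41 kPa.
γ' = 7.69 kN/m³; averaging over the depth B below the base, γ̄ = γ' + (d_w/B)(γ − γ') = 12.584 kN/m³.
q·N_q = 41 × 22.117 = 906.81 kPa
0.5·γ·B·N_γ = 0.5 × 12.584 × 2.99 × 28.4 = 534.29 kPa
q_ult = 906.81 + 534.29 = 1441.1 kPa.

q_ult ≈ 1440 kPa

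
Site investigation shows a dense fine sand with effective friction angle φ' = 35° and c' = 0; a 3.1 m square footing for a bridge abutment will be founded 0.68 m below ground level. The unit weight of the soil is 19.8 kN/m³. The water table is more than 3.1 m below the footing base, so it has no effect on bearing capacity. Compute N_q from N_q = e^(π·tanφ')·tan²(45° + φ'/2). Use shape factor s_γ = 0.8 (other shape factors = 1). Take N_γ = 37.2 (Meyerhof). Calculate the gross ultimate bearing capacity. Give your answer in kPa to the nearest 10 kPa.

tan35° = 0.7002, so N_q = e^(π×0.7002)·tan²(62.5°) = 9.023 × 3.69 = 33.3.
Effective surcharge at the founding depth q = γ·D_f = 19.8 × 0.68 = 13.464 kPa.
q_ult = q·N_q + 0.5·γ·B·N_γ·s_γ
     = 13.464 × 33.296 + 0.5 × 19.8 × 3.1 × 37.2 × 0.8
     = 448.3 + 913.33 = 1361.6 kPa.

q_ult ≈ 1360 kPa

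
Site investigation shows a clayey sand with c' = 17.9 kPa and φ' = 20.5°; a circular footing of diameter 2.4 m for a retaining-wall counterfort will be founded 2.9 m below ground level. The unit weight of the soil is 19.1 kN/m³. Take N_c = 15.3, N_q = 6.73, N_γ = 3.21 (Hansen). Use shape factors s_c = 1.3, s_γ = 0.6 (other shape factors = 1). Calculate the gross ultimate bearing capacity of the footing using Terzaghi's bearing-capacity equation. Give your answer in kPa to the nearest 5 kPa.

q_ult ≈ 775 kPa

Overburden at base level: q = 19.1 × 2.9 = 55.39 kPa.
Cohesion term c·N_c·s_c = 17.9 × 15.3 × 1.3 = 356.03 kPa; surcharge term q·N_q = 55.39 × 6.73 = 372.77 kPa; self-weight term 0.5·γ·B·N_γ·s_γ = 0.5 × 19.1 × 2.4 × 3.21 × 0.6 = 44.144 kPa.
q_ult = 356.03 + 372.77 + 44.144 = 772.95 kPa.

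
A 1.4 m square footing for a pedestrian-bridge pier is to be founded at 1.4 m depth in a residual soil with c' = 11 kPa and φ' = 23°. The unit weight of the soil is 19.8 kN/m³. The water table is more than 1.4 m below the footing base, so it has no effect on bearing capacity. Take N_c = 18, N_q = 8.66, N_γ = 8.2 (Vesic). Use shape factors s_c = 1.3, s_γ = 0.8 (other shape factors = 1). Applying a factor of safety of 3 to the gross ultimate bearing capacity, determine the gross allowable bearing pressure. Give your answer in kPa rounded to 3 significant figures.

q_all ≈ 196 kPa

q = γ·D_f = 19.8 × 1.4 = 27.72 kPa.
c·N_c·s_c = 11 × 18 × 1.3 = 257.4 kPa
q·N_q = 27.72 × 8.66 = 240.06 kPa
0.5·γ·B·N_γ·s_γ = 0.5 × 19.8 × 1.4 × 8.2 × 0.8 = 90.922 kPa
q_ult = 257.4 + 240.06 + 90.922 = 588.38 kPa.
q_all = q_ult / FS = 588.38 / 3 = 196.13 kPa.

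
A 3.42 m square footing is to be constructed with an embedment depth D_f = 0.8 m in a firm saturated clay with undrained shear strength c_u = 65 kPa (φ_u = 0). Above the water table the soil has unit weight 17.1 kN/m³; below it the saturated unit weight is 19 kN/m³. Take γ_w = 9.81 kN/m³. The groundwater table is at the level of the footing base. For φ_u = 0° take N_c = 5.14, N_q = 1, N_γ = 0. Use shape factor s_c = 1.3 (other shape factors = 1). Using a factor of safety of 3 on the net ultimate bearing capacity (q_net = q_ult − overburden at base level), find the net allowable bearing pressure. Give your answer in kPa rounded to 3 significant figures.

q_all(net) ≈ 145 kPa

q = γ·D_f = 17.1 × 0.8 = 13.68 kPa.
c·N_c·s_c = 65 × 5.14 × 1.3 = 434.33 kPa
q·N_q = 13.68 × 1 = 13.68 kPa
q_ult = 434.33 + 13.68 = 448.01 kPa.
q_net = 448.01 − 13.68 = 434.33 kPa.
q_all(net) = 434.33 / 3 = 144.78 kPa.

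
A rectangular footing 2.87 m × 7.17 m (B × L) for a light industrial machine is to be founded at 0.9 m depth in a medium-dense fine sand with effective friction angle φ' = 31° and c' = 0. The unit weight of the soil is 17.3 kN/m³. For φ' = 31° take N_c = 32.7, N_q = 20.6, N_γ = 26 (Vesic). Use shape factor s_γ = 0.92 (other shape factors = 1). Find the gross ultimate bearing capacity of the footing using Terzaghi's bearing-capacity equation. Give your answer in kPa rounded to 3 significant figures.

q_ult ≈ 915 kPa

Overburden at base level: q = 17.3 × 0.9 = 15.57 kPa.
Surcharge term q·N_q = 15.57 × 20.6 = 320.74 kPa; self-weight term 0.5·γ·B·N_γ·s_γ = 0.5 × 17.3 × 2.87 × 26 × 0.92 = 593.83 kPa.
q_ult = 320.74 + 593.83 = 914.57 kPa.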